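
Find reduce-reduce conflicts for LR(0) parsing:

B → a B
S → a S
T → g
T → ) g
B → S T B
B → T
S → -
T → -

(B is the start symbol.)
A reduce-reduce conflict occurs when an LR(0) state has two complete items [A → α .] and [B → β .] — both call for a reduction, and with no lookahead the parser cannot choose between them.

Augment with B' → B and build the canonical LR(0) collection (I0 = CLOSURE({[B' → . B]}), then GOTO on every symbol after a dot until no new states appear). It has 14 states:
  I0: { [B → . S T B], [B → . T], [B → . a B], [B' → . B], [S → . -], [S → . a S], [T → . ) g], [T → . -], [T → . g] }  — shift
  I1: { [T → ) . g] }  — shift
  I2: { [S → - .], [T → - .] }  — 2 reduces
  I3: { [B' → B .] }  — accept
  I4: { [B → S . T B], [T → . ) g], [T → . -], [T → . g] }  — shift
  I5: { [B → T .] }  — reduce
  I6: { [B → . S T B], [B → . T], [B → . a B], [B → a . B], [S → . -], [S → . a S], [S → a . S], [T → . ) g], [T → . -], [T → . g] }  — shift
  I7: { [T → g .] }  — reduce
  I8: { [B → a B .] }  — reduce
  I9: { [B → S . T B], [S → a S .], [T → . ) g], [T → . -], [T → . g] }  — shift, reduce
  I10: { [T → - .] }  — reduce
  I11: { [B → . S T B], [B → . T], [B → . a B], [B → S T . B], [S → . -], [S → . a S], [T → . ) g], [T → . -], [T → . g] }  — shift
  I12: { [B → S T B .] }  — reduce
  I13: { [T → ) g .] }  — reduce

I2 contains complete items [S → - .], [T → - .] — reduce-reduce conflict.

Answer: Yes — I2: [S → - .] vs [T → - .]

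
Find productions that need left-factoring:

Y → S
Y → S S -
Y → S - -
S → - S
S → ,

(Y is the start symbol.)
Left-factoring is needed when two productions for the same non-terminal
share a common prefix on the right-hand side.

Productions for Y:
  Y → S
  Y → S S -
  Y → S - -
Productions for S:
  S → - S
  S → ,

Found common prefix 'S' in productions for Y

Answer: Yes, Y has productions with common prefix 'S'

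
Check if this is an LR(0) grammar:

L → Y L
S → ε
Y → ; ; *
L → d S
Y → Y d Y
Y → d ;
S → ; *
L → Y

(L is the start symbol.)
No. Shift-reduce conflict between [L → Y .] and [L → . d S]

Augment with L' → L and build the canonical LR(0) collection (I0 = CLOSURE({[L' → . L]}), then GOTO on every symbol after a dot until no new states appear). It has 17 states:
  I0: { [L → . Y L], [L → . Y], [L → . d S], [L' → . L], [Y → . ; ; *], [Y → . Y d Y], [Y → . d ;] }  — shift
  I1: { [Y → ; . ; *] }  — shift
  I2: { [L' → L .] }  — accept
  I3: { [L → . Y L], [L → . Y], [L → . d S], [L → Y . L], [L → Y .], [Y → . ; ; *], [Y → . Y d Y], [Y → . d ;], [Y → Y . d Y] }  — shift, reduce
  I4: { [L → d . S], [S → . ; *], [S → .], [Y → d . ;] }  — shift, reduce
  I5: { [S → ; . *], [Y → d ; .] }  — shift, reduce
  I6: { [L → d S .] }  — reduce
  I7: { [S → ; * .] }  — reduce
  I8: { [L → Y L .] }  — reduce
  I9: { [L → d . S], [S → . ; *], [S → .], [Y → . ; ; *], [Y → . Y d Y], [Y → . d ;], [Y → Y d . Y], [Y → d . ;] }  — shift, reduce
  I10: { [S → ; . *], [Y → ; . ; *], [Y → d ; .] }  — shift, reduce
  I11: { [Y → Y . d Y], [Y → Y d Y .] }  — shift, reduce
  I12: { [Y → d . ;] }  — shift
  I13: { [Y → d ; .] }  — reduce
  I14: { [Y → . ; ; *], [Y → . Y d Y], [Y → . d ;], [Y → Y d . Y] }  — shift
  I15: { [Y → ; ; . *] }  — shift
  I16: { [Y → ; ; * .] }  — reduce

Conflict in state I3:
  Shift-reduce conflict between [L → Y .] and [L → . d S]
So the grammar is NOT LR(0).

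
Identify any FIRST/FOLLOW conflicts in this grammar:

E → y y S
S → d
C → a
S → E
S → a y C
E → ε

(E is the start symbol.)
A FIRST/FOLLOW conflict occurs when a non-terminal N has a nullable alternative N → β (β ⇒* ε) and another alternative N → α with FIRST(α) ∩ FOLLOW(N) ≠ ∅: on such a lookahead the parser cannot decide between expanding α and letting N vanish via β.

Nullable non-terminals: E, S.
FIRST sets used below: FIRST(E) = { 'y', ε }

E: nullable alternative(s) E → ε; FOLLOW(E) = { $ }
  E → y y S: FIRST \ {ε} = { 'y' } — disjoint from FOLLOW(E)
  E → ε: FIRST \ {ε} = { } — this is the only nullable alternative, skip

S: nullable alternative(s) S → E; FOLLOW(S) = { $ }
  S → d: FIRST \ {ε} = { 'd' } — disjoint from FOLLOW(S)
  S → E: FIRST \ {ε} = { 'y' } — this is the only nullable alternative, skip
  S → a y C: FIRST \ {ε} = { 'a' } — disjoint from FOLLOW(S)

C has no nullable alternative, so no FIRST/FOLLOW check is needed there.

No FIRST/FOLLOW conflicts found.

Answer: No FIRST/FOLLOW conflicts.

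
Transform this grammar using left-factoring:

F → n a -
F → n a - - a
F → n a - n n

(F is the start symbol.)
Left-factoring transforms A → αβ₁ | αβ₂ into A → αA' and A' → β₁ | β₂
(α is the longest common prefix among the alternatives). Repeat until
no nonterminal has two alternatives with a common prefix.

Round 1: F has alternatives sharing prefix 'n a -'. Introduce F': F → n a - F'
  Add: F' → ε
  Add: F' → - a
  Add: F' → n n

No remaining common prefixes — done.

Resulting grammar:
F → n a - F'
F' → ε
F' → - a
F' → n n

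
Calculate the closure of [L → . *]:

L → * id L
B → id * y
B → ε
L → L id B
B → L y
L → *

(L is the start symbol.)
To compute CLOSURE, for each item [A → α.Bβ] where B is a non-terminal, add [B → .γ] for all productions B → γ; repeat for the newly added items until nothing changes.

Start with: [L → . *]
The dot precedes the terminal '*', so nothing is added.

CLOSURE = { [L → . *] }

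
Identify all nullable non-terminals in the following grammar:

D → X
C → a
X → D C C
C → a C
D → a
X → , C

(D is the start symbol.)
There are no ε-productions, so no non-terminal can derive ε.
No non-terminals are nullable.

Answer: None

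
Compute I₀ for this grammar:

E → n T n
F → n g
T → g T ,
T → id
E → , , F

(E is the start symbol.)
First, augment the grammar with E' → E
I₀ = CLOSURE({ [E' → . E] }):
  [E' → . E] has the dot before E: add [E → . n T n], [E → . , , F]
No further items can be added.

I₀ = { [E → . , , F], [E → . n T n], [E' → . E] }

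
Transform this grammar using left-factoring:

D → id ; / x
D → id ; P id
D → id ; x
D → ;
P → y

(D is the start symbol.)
D → id ; D'
D' → / x
D' → P id
D' → x
D → ;
P → y

Left-factoring transforms A → αβ₁ | αβ₂ into A → αA' and A' → β₁ | β₂
(α is the longest common prefix among the alternatives). Repeat until
no nonterminal has two alternatives with a common prefix.

Round 1: D has alternatives sharing prefix 'id ;'. Introduce D': D → id ; D'
  Add: D' → / x
  Add: D' → P id
  Add: D' → x

No remaining common prefixes — done.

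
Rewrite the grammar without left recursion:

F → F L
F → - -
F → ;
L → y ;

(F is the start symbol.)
F is directly left-recursive. The standard transformation for
  A → A α₁ | ... | A α_m | β₁ | ... | β_n
is
  A  → β₁ A' | ... | β_n A'
  A' → α₁ A' | ... | α_m A' | ε

F → - - becomes F → - - F'
F → ; becomes F → ; F'
F → F L becomes F' → L F'
Add F' → ε

Productions for other non-terminals are unchanged:
  L → y ;

Resulting grammar:
F → - - F'
F → ; F'
F' → L F'
F' → ε
L → y ;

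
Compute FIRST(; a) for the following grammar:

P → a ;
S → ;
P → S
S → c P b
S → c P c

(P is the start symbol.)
To compute FIRST(; a), process the symbols left to right:
Symbol ; is a terminal. Add ';' and stop.
FIRST(; a) = { ';' }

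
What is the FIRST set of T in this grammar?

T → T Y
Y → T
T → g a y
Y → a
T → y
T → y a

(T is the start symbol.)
To compute FIRST(T), examine every production with T on the left-hand side, reading each right-hand side left to right until a non-nullable symbol is reached.

From T → T Y:
  - T is the symbol being defined: contributes nothing new
    T is not nullable, so stop
From T → g a y:
  - g is a terminal: add 'g' and stop
From T → y:
  - y is a terminal: add 'y' and stop
From T → y a:
  - y is a terminal: add 'y' and stop

Collecting: FIRST(T) = { 'g', 'y' }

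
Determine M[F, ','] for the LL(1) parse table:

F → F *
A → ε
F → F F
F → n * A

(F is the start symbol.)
Empty (error entry)

To find M[F, ','], we find productions for F where ',' is in the predict set (PREDICT(N → α) = (FIRST(α) \ {ε}) ∪ (FOLLOW(N) if α ⇒* ε)).

Relevant sets:
  FIRST(F) = { 'n' }

F → F *: PREDICT = { 'n' }
F → F F: PREDICT = { 'n' }
F → n * A: PREDICT = { 'n' }

M[F, ','] is empty (no production applies)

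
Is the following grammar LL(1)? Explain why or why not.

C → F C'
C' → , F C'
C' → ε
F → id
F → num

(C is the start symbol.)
A grammar is LL(1) if for each non-terminal N with multiple productions, the predict sets of those productions are pairwise disjoint, where PREDICT(N → α) = (FIRST(α) \ {ε}) ∪ (FOLLOW(N) if α ⇒* ε).

Relevant sets:
  FOLLOW(C') = { $ }

For C':
  PREDICT(C' → ',' F C') = { ',' }
  PREDICT(C' → ε) = { $ }
For F:
  PREDICT(F → id) = { 'id' }
  PREDICT(F → num) = { 'num' }
C has a single production, so nothing to check there.

All predict sets are disjoint. The grammar IS LL(1).

Answer: Yes, the grammar is LL(1).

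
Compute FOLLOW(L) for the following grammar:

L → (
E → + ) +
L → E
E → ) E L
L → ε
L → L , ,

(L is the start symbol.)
L is the start symbol, so $ ∈ FOLLOW(L).
In E → ) E L: L is at the end, add FOLLOW(E)
In L → L , ,: L is followed by ',' ',', add FIRST(',' ',') \ {ε} = { ',' }

The FOLLOW sets referred to above (computed the same way, to a fixed point):
  FOLLOW(E) = { $, '(', ')', '+', ',' }

Taking the union: FOLLOW(L) = { $, '(', ')', '+', ',' }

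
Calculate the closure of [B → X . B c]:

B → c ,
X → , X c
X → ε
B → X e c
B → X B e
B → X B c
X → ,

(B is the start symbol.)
{ [B → . X B c], [B → . X B e], [B → . X e c], [B → . c ,], [B → X . B c], [X → . , X c], [X → . ,], [X → .] }

Start with: [B → X . B c]
  [B → X . B c] has the dot before B: add [B → . c ,], [B → . X e c], [B → . X B e], [B → . X B c]
  [B → . X e c] has the dot before X: add [X → . , X c], [X → .], [X → . ,]
No further items can be added.

CLOSURE = { [B → . X B c], [B → . X B e], [B → . X e c], [B → . c ,], [B → X . B c], [X → . , X c], [X → . ,], [X → .] }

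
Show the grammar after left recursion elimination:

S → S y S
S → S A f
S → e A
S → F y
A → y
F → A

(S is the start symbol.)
S is directly left-recursive. The standard transformation for
  A → A α₁ | ... | A α_m | β₁ | ... | β_n
is
  A  → β₁ A' | ... | β_n A'
  A' → α₁ A' | ... | α_m A' | ε

S → e A becomes S → e A S'
S → F y becomes S → F y S'
S → S y S becomes S' → y S S'
S → S A f becomes S' → A f S'
Add S' → ε

Productions for other non-terminals are unchanged:
  A → y
  F → A

Resulting grammar:
S → e A S'
S → F y S'
S' → y S S'
S' → A f S'
S' → ε
A → y
F → A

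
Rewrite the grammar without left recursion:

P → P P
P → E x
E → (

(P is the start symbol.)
P → E x P'
P' → P P'
P' → ε
E → (

P is directly left-recursive. The standard transformation for
  A → A α₁ | ... | A α_m | β₁ | ... | β_n
is
  A  → β₁ A' | ... | β_n A'
  A' → α₁ A' | ... | α_m A' | ε

P → E x becomes P → E x P'
P → P P becomes P' → P P'
Add P' → ε

Productions for other non-terminals are unchanged:
  E → (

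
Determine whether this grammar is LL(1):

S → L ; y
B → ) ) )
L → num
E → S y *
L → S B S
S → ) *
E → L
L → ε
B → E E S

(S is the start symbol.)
No. Predict set conflict for S: { ')' }

A grammar is LL(1) if for each non-terminal N with multiple productions, the predict sets of those productions are pairwise disjoint, where PREDICT(N → α) = (FIRST(α) \ {ε}) ∪ (FOLLOW(N) if α ⇒* ε).

Relevant sets:
  FIRST(L) = { ')', ';', 'num', ε }
  FIRST(E) = { ')', ';', 'num', ε }
  FIRST(S) = { ')', ';', 'num' }
  FOLLOW(L) = { ')', ';', 'num' }
  FOLLOW(E) = { ')', ';', 'num' }

For S:
  PREDICT(S → L ';' y) = { ')', ';', 'num' }
  PREDICT(S → ')' '*') = { ')' }
For B:
  PREDICT(B → ')' ')' ')') = { ')' }
  PREDICT(B → E E S) = { ')', ';', 'num' }
For L:
  PREDICT(L → num) = { 'num' }
  PREDICT(L → S B S) = { ')', ';', 'num' }
  PREDICT(L → ε) = { ')', ';', 'num' }
For E:
  PREDICT(E → S y '*') = { ')', ';', 'num' }
  PREDICT(E → L) = { ')', ';', 'num' }

Conflict found: Predict set conflict for S: { ')' }
The grammar is NOT LL(1).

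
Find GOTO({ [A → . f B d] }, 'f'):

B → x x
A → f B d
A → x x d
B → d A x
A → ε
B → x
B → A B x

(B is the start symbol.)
{ [A → . f B d], [A → . x x d], [A → .], [A → f . B d], [B → . A B x], [B → . d A x], [B → . x x], [B → . x] }

GOTO(I, 'f') = CLOSURE({ [A → αX.β] : [A → α.Xβ] ∈ I, X = 'f' })

Items with dot before 'f', with the dot advanced:
  [A → . f B d] → [A → f . B d]
Closure of the advanced items:
  [A → f . B d] has the dot before B: add [B → . x x], [B → . d A x], [B → . x], [B → . A B x]
  [B → . A B x] has the dot before A: add [A → . f B d], [A → . x x d], [A → .]

GOTO = { [A → . f B d], [A → . x x d], [A → .], [A → f . B d], [B → . A B x], [B → . d A x], [B → . x x], [B → . x] }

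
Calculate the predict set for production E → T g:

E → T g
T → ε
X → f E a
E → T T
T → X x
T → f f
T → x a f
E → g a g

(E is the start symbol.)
{ 'f', 'g', 'x' }

PREDICT(E → T g) = (FIRST(RHS) \ {ε}) ∪ (FOLLOW(E) if ε ∈ FIRST(RHS), i.e. RHS ⇒* ε)
FIRST(T) = { 'f', 'x', ε }
FIRST(T g) = { 'f', 'g', 'x' }
ε ∉ FIRST(T g), so FOLLOW(E) is not added.
PREDICT(E → T g) = { 'f', 'g', 'x' }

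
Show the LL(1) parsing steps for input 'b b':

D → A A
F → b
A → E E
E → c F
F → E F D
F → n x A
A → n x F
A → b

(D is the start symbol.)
LL(1) parsing maintains a stack (initially the start symbol over $) and the input. At each step: if the stack top is a terminal, match it against the current input token; if it is a non-terminal N, replace it with the RHS of M[N, lookahead] (the unique production whose predict set contains the lookahead).

Stack is shown with the top on the left.

Stack  Input  Action
--------------------
D $    b b $  output D → A A
A A $  b b $  output A → b
b A $  b b $  match 'b'
A $    b $    output A → b
b $    b $    match 'b'
$      $      accept

The string is accepted.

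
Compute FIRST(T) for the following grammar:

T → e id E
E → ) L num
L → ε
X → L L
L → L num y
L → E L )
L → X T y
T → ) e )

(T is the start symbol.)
To compute FIRST(T), examine every production with T on the left-hand side, reading each right-hand side left to right until a non-nullable symbol is reached.

From T → e id E:
  - e is a terminal: add 'e' and stop
From T → ) e ):
  - ')' is a terminal: add ')' and stop

Collecting: FIRST(T) = { ')', 'e' }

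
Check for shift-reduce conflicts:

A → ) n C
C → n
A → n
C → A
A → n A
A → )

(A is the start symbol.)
Yes — I1: [A → ) .] vs [A → ) . n C]; I3: [A → n .] vs [A → . )]; I8: [A → n .] vs [A → . )]

A shift-reduce conflict occurs when an LR(0) state has both:
  - a complete (reduce) item [A → α .] (dot at the end), and
  - a shift item [B → β . c γ] (dot before a terminal).

Augment with A' → A and build the canonical LR(0) collection (I0 = CLOSURE({[A' → . A]}), then GOTO on every symbol after a dot until no new states appear). It has 9 states:
  I0: { [A → . ) n C], [A → . )], [A → . n A], [A → . n], [A' → . A] }  — shift
  I1: { [A → ) . n C], [A → ) .] }  — shift, reduce
  I2: { [A' → A .] }  — accept
  I3: { [A → . ) n C], [A → . )], [A → . n A], [A → . n], [A → n . A], [A → n .] }  — shift, reduce
  I4: { [A → n A .] }  — reduce
  I5: { [A → ) n . C], [A → . ) n C], [A → . )], [A → . n A], [A → . n], [C → . A], [C → . n] }  — shift
  I6: { [C → A .] }  — reduce
  I7: { [A → ) n C .] }  — reduce
  I8: { [A → . ) n C], [A → . )], [A → . n A], [A → . n], [A → n . A], [A → n .], [C → n .] }  — shift, 2 reduces

I1 contains reduce item [A → ) .] and shift item [A → ) . n C] — shift-reduce conflict.
I3 contains reduce item [A → n .] and shift items [A → . )], [A → . ) n C], [A → . n], [A → . n A] — shift-reduce conflict.
I8 contains reduce items [A → n .], [C → n .] and shift items [A → . )], [A → . ) n C], [A → . n], [A → . n A] — shift-reduce conflict.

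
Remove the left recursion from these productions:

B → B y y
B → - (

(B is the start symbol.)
B → - ( B'
B' → y y B'
B' → ε

B is directly left-recursive. The standard transformation for
  A → A α₁ | ... | A α_m | β₁ | ... | β_n
is
  A  → β₁ A' | ... | β_n A'
  A' → α₁ A' | ... | α_m A' | ε

B → - ( becomes B → - ( B'
B → B y y becomes B' → y y B'
Add B' → ε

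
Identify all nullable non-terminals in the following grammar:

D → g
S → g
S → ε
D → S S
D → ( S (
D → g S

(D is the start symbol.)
ε-productions: S → ε
So S is immediately nullable.
D → S S: every symbol on the right is nullable, so D is nullable too.
Every non-terminal is now nullable.
Nullable = { 'D', 'S' }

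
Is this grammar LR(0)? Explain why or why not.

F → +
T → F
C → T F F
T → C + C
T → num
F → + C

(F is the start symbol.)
A grammar is LR(0) if no state in the canonical LR(0) collection has:
  - both a shift item (dot before a terminal) and a complete item (shift-reduce conflict), or
  - two or more complete items (reduce-reduce conflict; the accept item [F' → F .] counts as a complete item here).

Augment with F' → F and build the canonical LR(0) collection (I0 = CLOSURE({[F' → . F]}), then GOTO on every symbol after a dot until no new states appear). It has 11 states:
  I0: { [F → . + C], [F → . +], [F' → . F] }  — shift
  I1: { [C → . T F F], [F → + . C], [F → + .], [F → . + C], [F → . +], [T → . C + C], [T → . F], [T → . num] }  — shift, reduce
  I2: { [F' → F .] }  — accept
  I3: { [F → + C .], [T → C . + C] }  — shift, reduce
  I4: { [T → F .] }  — reduce
  I5: { [C → T . F F], [F → . + C], [F → . +] }  — shift
  I6: { [T → num .] }  — reduce
  I7: { [C → T F . F], [F → . + C], [F → . +] }  — shift
  I8: { [C → T F F .] }  — reduce
  I9: { [C → . T F F], [F → . + C], [F → . +], [T → . C + C], [T → . F], [T → . num], [T → C + . C] }  — shift
  I10: { [T → C + C .], [T → C . + C] }  — shift, reduce

Conflict in state I1:
  Shift-reduce conflict between [F → + .] and [F → . +]
So the grammar is NOT LR(0).

Answer: No. Shift-reduce conflict between [F → + .] and [F → . +]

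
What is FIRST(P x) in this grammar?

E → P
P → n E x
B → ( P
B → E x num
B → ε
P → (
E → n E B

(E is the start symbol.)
FIRST sets of the non-terminals involved (from the grammar, by fixed-point iteration):
  FIRST(P) = { '(', 'n' }

To compute FIRST(P x), process the symbols left to right:
Symbol P is a non-terminal. Add FIRST(P) \ {ε} = { '(', 'n' }
P is not nullable (ε ∉ FIRST(P)), so stop here.
FIRST(P x) = { '(', 'n' }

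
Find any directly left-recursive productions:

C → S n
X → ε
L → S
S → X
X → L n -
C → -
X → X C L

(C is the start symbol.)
Yes, X is left-recursive

Direct left recursion occurs when N → N α for some non-terminal N (the right-hand side begins with the left-hand side itself).

C → S n: starts with S
X → ε: starts with ε
L → S: starts with S
S → X: starts with X
X → L n -: starts with L
C → -: starts with '-'
X → X C L: LEFT RECURSIVE (starts with X)

The grammar has direct left recursion on: X.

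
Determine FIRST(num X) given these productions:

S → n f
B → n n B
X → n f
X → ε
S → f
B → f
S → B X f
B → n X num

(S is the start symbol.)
{ 'num' }

To compute FIRST(num X), process the symbols left to right:
Symbol num is a terminal. Add 'num' and stop.
FIRST(num X) = { 'num' }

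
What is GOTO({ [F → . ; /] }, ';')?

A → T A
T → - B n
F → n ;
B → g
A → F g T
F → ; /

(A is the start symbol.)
{ [F → ; . /] }

GOTO(I, ';') = CLOSURE({ [A → αX.β] : [A → α.Xβ] ∈ I, X = ';' })

Items with dot before ';', with the dot advanced:
  [F → . ; /] → [F → ; . /]
Closure adds nothing (no advanced item has the dot before a non-terminal).

GOTO = { [F → ; . /] }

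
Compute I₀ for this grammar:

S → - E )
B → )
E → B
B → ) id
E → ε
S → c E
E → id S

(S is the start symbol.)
{ [S → . - E )], [S → . c E], [S' → . S] }

First, augment the grammar with S' → S
I₀ = CLOSURE({ [S' → . S] }):
  [S' → . S] has the dot before S: add [S → . - E )], [S → . c E]
No further items can be added.

I₀ = { [S → . - E )], [S → . c E], [S' → . S] }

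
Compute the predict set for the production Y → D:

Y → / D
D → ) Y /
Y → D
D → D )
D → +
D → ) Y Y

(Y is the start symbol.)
PREDICT(Y → D) = (FIRST(RHS) \ {ε}) ∪ (FOLLOW(Y) if ε ∈ FIRST(RHS), i.e. RHS ⇒* ε)
FIRST(D) = { ')', '+' }
FIRST(D) = { ')', '+' }
ε ∉ FIRST(D), so FOLLOW(Y) is not added.
PREDICT(Y → D) = { ')', '+' }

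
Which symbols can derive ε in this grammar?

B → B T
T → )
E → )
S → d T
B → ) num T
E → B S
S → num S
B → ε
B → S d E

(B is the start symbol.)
A non-terminal is nullable if it can derive ε (the empty string): either it has an ε-production, or it has a production whose right-hand side consists entirely of nullable non-terminals.

ε-productions: B → ε
So B is immediately nullable.
No further non-terminal can be added: every production for the remaining non-terminals contains a terminal or a non-nullable non-terminal.
Nullable = { 'B' }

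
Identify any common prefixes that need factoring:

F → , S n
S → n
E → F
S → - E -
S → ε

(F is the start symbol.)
No, left-factoring is not needed

Left-factoring is needed when two productions for the same non-terminal
share a common prefix on the right-hand side.

Productions for S:
  S → n
  S → - E -
  S → ε

No common prefixes found.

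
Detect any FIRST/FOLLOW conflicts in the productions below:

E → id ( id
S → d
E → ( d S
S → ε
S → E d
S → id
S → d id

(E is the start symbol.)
Nullable non-terminals: S.
FIRST sets used below: FIRST(E) = { '(', 'id' }

S: nullable alternative(s) S → ε; FOLLOW(S) = { $, 'd' }
  S → d: FIRST \ {ε} = { 'd' } — overlaps FOLLOW(S) on { 'd' }: CONFLICT
  S → ε: FIRST \ {ε} = { } — this is the only nullable alternative, skip
  S → E d: FIRST \ {ε} = { '(', 'id' } — disjoint from FOLLOW(S)
  S → id: FIRST \ {ε} = { 'id' } — disjoint from FOLLOW(S)
  S → d id: FIRST \ {ε} = { 'd' } — overlaps FOLLOW(S) on { 'd' }: CONFLICT

E has no nullable alternative, so no FIRST/FOLLOW check is needed there.

So the grammar has 2 FIRST/FOLLOW conflicts (marked CONFLICT above).

Answer: Yes. S → d with FOLLOW(S) on { 'd' }; S → d id with FOLLOW(S) on { 'd' }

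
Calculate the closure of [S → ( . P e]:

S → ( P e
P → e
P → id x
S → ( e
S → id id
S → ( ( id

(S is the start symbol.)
{ [P → . e], [P → . id x], [S → ( . P e] }

To compute CLOSURE, for each item [A → α.Bβ] where B is a non-terminal, add [B → .γ] for all productions B → γ; repeat for the newly added items until nothing changes.

Start with: [S → ( . P e]
  [S → ( . P e] has the dot before P: add [P → . e], [P → . id x]
No further items can be added.

CLOSURE = { [P → . e], [P → . id x], [S → ( . P e] }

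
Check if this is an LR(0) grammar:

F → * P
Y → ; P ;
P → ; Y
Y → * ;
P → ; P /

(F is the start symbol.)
Yes, the grammar is LR(0)

A grammar is LR(0) if no state in the canonical LR(0) collection has:
  - both a shift item (dot before a terminal) and a complete item (shift-reduce conflict), or
  - two or more complete items (reduce-reduce conflict; the accept item [F' → F .] counts as a complete item here).

Augment with F' → F and build the canonical LR(0) collection (I0 = CLOSURE({[F' → . F]}), then GOTO on every symbol after a dot until no new states appear). It has 13 states:
  I0: { [F → . * P], [F' → . F] }  — shift
  I1: { [F → * . P], [P → . ; P /], [P → . ; Y] }  — shift
  I2: { [F' → F .] }  — accept
  I3: { [P → . ; P /], [P → . ; Y], [P → ; . P /], [P → ; . Y], [Y → . * ;], [Y → . ; P ;] }  — shift
  I4: { [F → * P .] }  — reduce
  I5: { [Y → * . ;] }  — shift
  I6: { [P → . ; P /], [P → . ; Y], [P → ; . P /], [P → ; . Y], [Y → . * ;], [Y → . ; P ;], [Y → ; . P ;] }  — shift
  I7: { [P → ; P . /] }  — shift
  I8: { [P → ; Y .] }  — reduce
  I9: { [P → ; P / .] }  — reduce
  I10: { [P → ; P . /], [Y → ; P . ;] }  — shift
  I11: { [Y → ; P ; .] }  — reduce
  I12: { [Y → * ; .] }  — reduce

Every state is either a pure shift/goto state or contains exactly one complete item and nothing to shift — no conflicts. The grammar is LR(0).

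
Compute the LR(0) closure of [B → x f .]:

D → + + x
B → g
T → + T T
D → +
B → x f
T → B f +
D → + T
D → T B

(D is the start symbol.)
Start with: [B → x f .]
The dot is at the end, so nothing is added.

CLOSURE = { [B → x f .] }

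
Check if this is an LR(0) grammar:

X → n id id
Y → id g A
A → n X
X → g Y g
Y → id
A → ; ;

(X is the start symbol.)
A grammar is LR(0) if no state in the canonical LR(0) collection has:
  - both a shift item (dot before a terminal) and a complete item (shift-reduce conflict), or
  - two or more complete items (reduce-reduce conflict; the accept item [X' → X .] counts as a complete item here).

Augment with X' → X and build the canonical LR(0) collection (I0 = CLOSURE({[X' → . X]}), then GOTO on every symbol after a dot until no new states appear). It has 15 states:
  I0: { [X → . g Y g], [X → . n id id], [X' → . X] }  — shift
  I1: { [X' → X .] }  — accept
  I2: { [X → g . Y g], [Y → . id g A], [Y → . id] }  — shift
  I3: { [X → n . id id] }  — shift
  I4: { [X → n id . id] }  — shift
  I5: { [X → n id id .] }  — reduce
  I6: { [X → g Y . g] }  — shift
  I7: { [Y → id . g A], [Y → id .] }  — shift, reduce
  I8: { [A → . ; ;], [A → . n X], [Y → id g . A] }  — shift
  I9: { [A → ; . ;] }  — shift
  I10: { [Y → id g A .] }  — reduce
  I11: { [A → n . X], [X → . g Y g], [X → . n id id] }  — shift
  I12: { [A → n X .] }  — reduce
  I13: { [A → ; ; .] }  — reduce
  I14: { [X → g Y g .] }  — reduce

Conflict in state I7:
  Shift-reduce conflict between [Y → id .] and [Y → id . g A]
So the grammar is NOT LR(0).

Answer: No. Shift-reduce conflict between [Y → id .] and [Y → id . g A]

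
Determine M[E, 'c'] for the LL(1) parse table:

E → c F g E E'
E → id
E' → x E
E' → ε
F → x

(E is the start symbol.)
E → c F g E E'

To find M[E, 'c'], we find productions for E where 'c' is in the predict set (PREDICT(N → α) = (FIRST(α) \ {ε}) ∪ (FOLLOW(N) if α ⇒* ε)).

E → c F g E E': PREDICT = { 'c' }
  'c' is in predict set, so this production goes in M[E, 'c']
E → id: PREDICT = { 'id' }

M[E, 'c'] = E → c F g E E'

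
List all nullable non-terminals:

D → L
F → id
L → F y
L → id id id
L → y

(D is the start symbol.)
None

There are no ε-productions, so no non-terminal can derive ε.
No non-terminals are nullable.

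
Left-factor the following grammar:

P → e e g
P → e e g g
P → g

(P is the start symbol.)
Left-factoring transforms A → αβ₁ | αβ₂ into A → αA' and A' → β₁ | β₂
(α is the longest common prefix among the alternatives). Repeat until
no nonterminal has two alternatives with a common prefix.

Round 1: P has alternatives sharing prefix 'e e g'. Introduce P': P → e e g P'
  Add: P' → ε
  Add: P' → g

No remaining common prefixes — done.

Resulting grammar:
P → e e g P'
P' → ε
P' → g
P → g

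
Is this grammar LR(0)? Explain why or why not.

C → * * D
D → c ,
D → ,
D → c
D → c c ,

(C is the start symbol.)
No. Shift-reduce conflict between [D → c .] and [D → c . ,]

A grammar is LR(0) if no state in the canonical LR(0) collection has:
  - both a shift item (dot before a terminal) and a complete item (shift-reduce conflict), or
  - two or more complete items (reduce-reduce conflict; the accept item [C' → C .] counts as a complete item here).

Augment with C' → C and build the canonical LR(0) collection (I0 = CLOSURE({[C' → . C]}), then GOTO on every symbol after a dot until no new states appear). It has 10 states:
  I0: { [C → . * * D], [C' → . C] }  — shift
  I1: { [C → * . * D] }  — shift
  I2: { [C' → C .] }  — accept
  I3: { [C → * * . D], [D → . ,], [D → . c ,], [D → . c c ,], [D → . c] }  — shift
  I4: { [D → , .] }  — reduce
  I5: { [C → * * D .] }  — reduce
  I6: { [D → c . ,], [D → c . c ,], [D → c .] }  — shift, reduce
  I7: { [D → c , .] }  — reduce
  I8: { [D → c c . ,] }  — shift
  I9: { [D → c c , .] }  — reduce

Conflict in state I6:
  Shift-reduce conflict between [D → c .] and [D → c . ,]
So the grammar is NOT LR(0).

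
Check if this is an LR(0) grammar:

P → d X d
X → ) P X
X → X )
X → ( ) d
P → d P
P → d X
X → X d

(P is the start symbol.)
Augment with P' → P and build the canonical LR(0) collection (I0 = CLOSURE({[P' → . P]}), then GOTO on every symbol after a dot until no new states appear). It has 14 states:
  I0: { [P → . d P], [P → . d X d], [P → . d X], [P' → . P] }  — shift
  I1: { [P' → P .] }  — accept
  I2: { [P → . d P], [P → . d X d], [P → . d X], [P → d . P], [P → d . X d], [P → d . X], [X → . ( ) d], [X → . ) P X], [X → . X )], [X → . X d] }  — shift
  I3: { [X → ( . ) d] }  — shift
  I4: { [P → . d P], [P → . d X d], [P → . d X], [X → ) . P X] }  — shift
  I5: { [P → d P .] }  — reduce
  I6: { [P → d X . d], [P → d X .], [X → X . )], [X → X . d] }  — shift, reduce
  I7: { [X → X ) .] }  — reduce
  I8: { [P → d X d .], [X → X d .] }  — 2 reduces
  I9: { [X → ) P . X], [X → . ( ) d], [X → . ) P X], [X → . X )], [X → . X d] }  — shift
  I10: { [X → ) P X .], [X → X . )], [X → X . d] }  — shift, reduce
  I11: { [X → X d .] }  — reduce
  I12: { [X → ( ) . d] }  — shift
  I13: { [X → ( ) d .] }  — reduce

Conflict in state I6:
  Shift-reduce conflict between [P → d X .] and [P → d X . d]
So the grammar is NOT LR(0).

Answer: No. Shift-reduce conflict between [P → d X .] and [P → d X . d]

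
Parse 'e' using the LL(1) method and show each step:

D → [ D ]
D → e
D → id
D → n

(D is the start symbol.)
Stack is shown with the top on the left.

Stack  Input  Action
--------------------
D $    e $    output D → e
e $    e $    match 'e'
$      $      accept

The string is accepted.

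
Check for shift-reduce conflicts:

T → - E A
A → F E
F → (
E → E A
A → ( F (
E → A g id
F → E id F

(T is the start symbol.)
Yes — I3: [F → ( .] vs [A → . ( F (]; I7: [A → F E .] vs [A → . ( F (]; I8: [E → E A .] vs [E → A . g id]; I11: [F → E id F .] vs [A → . ( F (]; I14: [E → E A .] vs [E → A . g id]; I16: [A → ( F ( .] vs [A → . ( F (]

Augment with T' → T and build the canonical LR(0) collection (I0 = CLOSURE({[T' → . T]}), then GOTO on every symbol after a dot until no new states appear). It has 17 states:
  I0: { [T → . - E A], [T' → . T] }  — shift
  I1: { [A → . ( F (], [A → . F E], [E → . A g id], [E → . E A], [F → . (], [F → . E id F], [T → - . E A] }  — shift
  I2: { [T' → T .] }  — accept
  I3: { [A → ( . F (], [A → . ( F (], [A → . F E], [E → . A g id], [E → . E A], [F → ( .], [F → . (], [F → . E id F] }  — shift, reduce
  I4: { [E → A . g id] }  — shift
  I5: { [A → . ( F (], [A → . F E], [E → . A g id], [E → . E A], [E → E . A], [F → . (], [F → . E id F], [F → E . id F], [T → - E . A] }  — shift
  I6: { [A → . ( F (], [A → . F E], [A → F . E], [E → . A g id], [E → . E A], [F → . (], [F → . E id F] }  — shift
  I7: { [A → . ( F (], [A → . F E], [A → F E .], [E → . A g id], [E → . E A], [E → E . A], [F → . (], [F → . E id F], [F → E . id F] }  — shift, reduce
  I8: { [E → A . g id], [E → E A .] }  — shift, reduce
  I9: { [A → . ( F (], [A → . F E], [E → . A g id], [E → . E A], [E → E . A], [F → . (], [F → . E id F], [F → E . id F] }  — shift
  I10: { [A → . ( F (], [A → . F E], [E → . A g id], [E → . E A], [F → . (], [F → . E id F], [F → E id . F] }  — shift
  I11: { [A → . ( F (], [A → . F E], [A → F . E], [E → . A g id], [E → . E A], [F → . (], [F → . E id F], [F → E id F .] }  — shift, reduce
  I12: { [E → A g . id] }  — shift
  I13: { [E → A g id .] }  — reduce
  I14: { [E → A . g id], [E → E A .], [T → - E A .] }  — shift, 2 reduces
  I15: { [A → ( F . (], [A → . ( F (], [A → . F E], [A → F . E], [E → . A g id], [E → . E A], [F → . (], [F → . E id F] }  — shift
  I16: { [A → ( . F (], [A → ( F ( .], [A → . ( F (], [A → . F E], [E → . A g id], [E → . E A], [F → ( .], [F → . (], [F → . E id F] }  — shift, 2 reduces

I3 contains reduce item [F → ( .] and shift items [A → . ( F (], [F → . (] — shift-reduce conflict.
I7 contains reduce item [A → F E .] and shift items [A → . ( F (], [F → . (], [F → E . id F] — shift-reduce conflict.
I8 contains reduce item [E → E A .] and shift item [E → A . g id] — shift-reduce conflict.
I11 contains reduce item [F → E id F .] and shift items [A → . ( F (], [F → . (] — shift-reduce conflict.
I14 contains reduce items [E → E A .], [T → - E A .] and shift item [E → A . g id] — shift-reduce conflict.
I16 contains reduce items [A → ( F ( .], [F → ( .] and shift items [A → . ( F (], [F → . (] — shift-reduce conflict.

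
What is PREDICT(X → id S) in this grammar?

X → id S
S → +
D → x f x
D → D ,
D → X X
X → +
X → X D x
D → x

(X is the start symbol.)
{ 'id' }

PREDICT(X → id S) = (FIRST(RHS) \ {ε}) ∪ (FOLLOW(X) if ε ∈ FIRST(RHS), i.e. RHS ⇒* ε)
FIRST(id S) = { 'id' }
ε ∉ FIRST(id S), so FOLLOW(X) is not added.
PREDICT(X → id S) = { 'id' }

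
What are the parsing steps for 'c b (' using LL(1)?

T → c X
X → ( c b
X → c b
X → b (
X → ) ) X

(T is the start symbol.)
LL(1) parsing maintains a stack (initially the start symbol over $) and the input. At each step: if the stack top is a terminal, match it against the current input token; if it is a non-terminal N, replace it with the RHS of M[N, lookahead] (the unique production whose predict set contains the lookahead).

Stack is shown with the top on the left.

Stack  Input    Action
----------------------
T $    c b ( $  output T → c X
c X $  c b ( $  match 'c'
X $    b ( $    output X → b (
b ( $  b ( $    match 'b'
( $    ( $      match '('
$      $        accept

The string is accepted.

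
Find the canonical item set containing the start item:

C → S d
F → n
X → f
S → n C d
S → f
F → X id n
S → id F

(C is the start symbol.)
{ [C → . S d], [C' → . C], [S → . f], [S → . id F], [S → . n C d] }

First, augment the grammar with C' → C
I₀ = CLOSURE({ [C' → . C] }):
  [C' → . C] has the dot before C: add [C → . S d]
  [C → . S d] has the dot before S: add [S → . n C d], [S → . f], [S → . id F]
No further items can be added.

I₀ = { [C → . S d], [C' → . C], [S → . f], [S → . id F], [S → . n C d] }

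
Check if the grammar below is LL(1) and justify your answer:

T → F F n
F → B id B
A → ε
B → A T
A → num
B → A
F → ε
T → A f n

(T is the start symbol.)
No. Predict set conflict for T: { 'f', 'num' }

A grammar is LL(1) if for each non-terminal N with multiple productions, the predict sets of those productions are pairwise disjoint, where PREDICT(N → α) = (FIRST(α) \ {ε}) ∪ (FOLLOW(N) if α ⇒* ε).

Relevant sets:
  FIRST(F) = { 'f', 'id', 'n', 'num', ε }
  FIRST(A) = { 'num', ε }
  FIRST(B) = { 'f', 'id', 'n', 'num', ε }
  FIRST(T) = { 'f', 'id', 'n', 'num' }
  FOLLOW(F) = { 'f', 'id', 'n', 'num' }
  FOLLOW(A) = { 'f', 'id', 'n', 'num' }
  FOLLOW(B) = { 'f', 'id', 'n', 'num' }

For T:
  PREDICT(T → F F n) = { 'f', 'id', 'n', 'num' }
  PREDICT(T → A f n) = { 'f', 'num' }
For F:
  PREDICT(F → B id B) = { 'f', 'id', 'n', 'num' }
  PREDICT(F → ε) = { 'f', 'id', 'n', 'num' }
For A:
  PREDICT(A → ε) = { 'f', 'id', 'n', 'num' }
  PREDICT(A → num) = { 'num' }
For B:
  PREDICT(B → A T) = { 'f', 'id', 'n', 'num' }
  PREDICT(B → A) = { 'f', 'id', 'n', 'num' }

Conflict found: Predict set conflict for T: { 'f', 'num' }
The grammar is NOT LL(1).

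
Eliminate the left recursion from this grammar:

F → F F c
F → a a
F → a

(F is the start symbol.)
F is directly left-recursive. The standard transformation for
  A → A α₁ | ... | A α_m | β₁ | ... | β_n
is
  A  → β₁ A' | ... | β_n A'
  A' → α₁ A' | ... | α_m A' | ε

F → a a becomes F → a a F'
F → a becomes F → a F'
F → F F c becomes F' → F c F'
Add F' → ε

Resulting grammar:
F → a a F'
F → a F'
F' → F c F'
F' → ε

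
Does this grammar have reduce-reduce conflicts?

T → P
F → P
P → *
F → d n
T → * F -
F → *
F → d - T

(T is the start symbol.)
Yes — I4: [F → * .] vs [P → * .]

A reduce-reduce conflict occurs when an LR(0) state has two complete items [A → α .] and [B → β .] — both call for a reduction, and with no lookahead the parser cannot choose between them.

Augment with T' → T and build the canonical LR(0) collection (I0 = CLOSURE({[T' → . T]}), then GOTO on every symbol after a dot until no new states appear). It has 12 states:
  I0: { [P → . *], [T → . * F -], [T → . P], [T' → . T] }  — shift
  I1: { [F → . *], [F → . P], [F → . d - T], [F → . d n], [P → * .], [P → . *], [T → * . F -] }  — shift, reduce
  I2: { [T → P .] }  — reduce
  I3: { [T' → T .] }  — accept
  I4: { [F → * .], [P → * .] }  — 2 reduces
  I5: { [T → * F . -] }  — shift
  I6: { [F → P .] }  — reduce
  I7: { [F → d . - T], [F → d . n] }  — shift
  I8: { [F → d - . T], [P → . *], [T → . * F -], [T → . P] }  — shift
  I9: { [F → d n .] }  — reduce
  I10: { [F → d - T .] }  — reduce
  I11: { [T → * F - .] }  — reduce

I4 contains complete items [F → * .], [P → * .] — reduce-reduce conflict.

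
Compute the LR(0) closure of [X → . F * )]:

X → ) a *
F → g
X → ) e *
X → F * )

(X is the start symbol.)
To compute CLOSURE, for each item [A → α.Bβ] where B is a non-terminal, add [B → .γ] for all productions B → γ; repeat for the newly added items until nothing changes.

Start with: [X → . F * )]
  [X → . F * )] has the dot before F: add [F → . g]
No further items can be added.

CLOSURE = { [F → . g], [X → . F * )] }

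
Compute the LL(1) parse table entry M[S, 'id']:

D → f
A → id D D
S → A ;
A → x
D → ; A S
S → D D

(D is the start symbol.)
S → A ;

To find M[S, 'id'], we find productions for S where 'id' is in the predict set (PREDICT(N → α) = (FIRST(α) \ {ε}) ∪ (FOLLOW(N) if α ⇒* ε)).

Relevant sets:
  FIRST(A) = { 'id', 'x' }
  FIRST(D) = { ';', 'f' }

S → A ;: PREDICT = { 'id', 'x' }
  'id' is in predict set, so this production goes in M[S, 'id']
S → D D: PREDICT = { ';', 'f' }

M[S, 'id'] = S → A ;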